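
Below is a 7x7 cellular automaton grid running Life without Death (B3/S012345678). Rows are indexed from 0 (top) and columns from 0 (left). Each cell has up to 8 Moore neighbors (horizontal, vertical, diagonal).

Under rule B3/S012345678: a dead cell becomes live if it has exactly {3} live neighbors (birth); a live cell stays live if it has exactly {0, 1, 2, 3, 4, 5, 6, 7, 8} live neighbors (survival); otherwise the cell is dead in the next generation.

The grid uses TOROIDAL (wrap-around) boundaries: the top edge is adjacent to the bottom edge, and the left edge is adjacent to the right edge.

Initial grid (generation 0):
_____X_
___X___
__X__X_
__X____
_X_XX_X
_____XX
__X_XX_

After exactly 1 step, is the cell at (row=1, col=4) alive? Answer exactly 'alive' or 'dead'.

Simulating step by step:
Generation 0 (given above): 14 live cells
Generation 1: 24 live cells
___X_X_
___XX__
__XX_X_
_XX_XX_
XXXXX_X
X_X__XX
__X_XX_

Cell (1,4) at generation 1: 1 -> alive

Answer: alive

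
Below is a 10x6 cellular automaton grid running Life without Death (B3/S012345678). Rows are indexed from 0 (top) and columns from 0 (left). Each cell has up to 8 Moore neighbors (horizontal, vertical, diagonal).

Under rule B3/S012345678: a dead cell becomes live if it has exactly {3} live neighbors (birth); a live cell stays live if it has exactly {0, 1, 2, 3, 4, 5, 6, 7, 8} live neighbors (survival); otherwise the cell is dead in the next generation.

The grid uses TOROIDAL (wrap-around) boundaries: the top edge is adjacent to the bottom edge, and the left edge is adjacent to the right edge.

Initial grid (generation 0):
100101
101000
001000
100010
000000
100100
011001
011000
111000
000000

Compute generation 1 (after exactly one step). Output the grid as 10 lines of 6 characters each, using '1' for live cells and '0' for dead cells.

Answer: 110101
101101
001101
100010
000001
111100
011101
011100
111000
001001

Derivation:
Simulating step by step:
Generation 0 (given above): 18 live cells
Generation 1: 30 live cells
(generation 1 grid is the final answer)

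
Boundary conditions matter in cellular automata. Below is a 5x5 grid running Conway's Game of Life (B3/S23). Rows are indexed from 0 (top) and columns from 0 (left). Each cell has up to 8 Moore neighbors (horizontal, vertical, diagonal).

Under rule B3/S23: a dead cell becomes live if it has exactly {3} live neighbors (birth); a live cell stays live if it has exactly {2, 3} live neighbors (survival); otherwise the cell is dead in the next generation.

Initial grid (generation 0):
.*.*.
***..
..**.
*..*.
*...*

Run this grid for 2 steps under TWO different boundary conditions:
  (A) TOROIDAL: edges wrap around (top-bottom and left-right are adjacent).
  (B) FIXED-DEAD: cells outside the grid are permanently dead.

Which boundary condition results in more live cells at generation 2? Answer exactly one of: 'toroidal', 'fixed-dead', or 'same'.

Under TOROIDAL boundary, generation 2:
...*.
*..*.
...*.
.....
*....
Population = 5

Under FIXED-DEAD boundary, generation 2:
**...
*....
*..**
.****
..**.
Population = 12

Comparison: toroidal=5, fixed-dead=12 -> fixed-dead

Answer: fixed-dead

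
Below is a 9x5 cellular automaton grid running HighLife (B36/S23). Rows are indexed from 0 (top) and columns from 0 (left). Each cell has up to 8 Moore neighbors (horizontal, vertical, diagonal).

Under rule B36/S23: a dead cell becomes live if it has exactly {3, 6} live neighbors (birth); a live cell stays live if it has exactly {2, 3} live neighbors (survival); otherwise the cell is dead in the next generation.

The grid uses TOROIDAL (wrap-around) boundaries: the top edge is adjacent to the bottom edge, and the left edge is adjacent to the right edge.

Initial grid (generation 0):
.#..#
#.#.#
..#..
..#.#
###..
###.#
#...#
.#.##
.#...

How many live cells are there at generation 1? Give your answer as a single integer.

Answer: 20

Derivation:
Simulating step by step:
Generation 0 (given above): 21 live cells
Generation 1: 20 live cells
.####
#.#.#
#.#.#
#.#..
.....
..#..
.....
.####
.#.##
Population at generation 1: 20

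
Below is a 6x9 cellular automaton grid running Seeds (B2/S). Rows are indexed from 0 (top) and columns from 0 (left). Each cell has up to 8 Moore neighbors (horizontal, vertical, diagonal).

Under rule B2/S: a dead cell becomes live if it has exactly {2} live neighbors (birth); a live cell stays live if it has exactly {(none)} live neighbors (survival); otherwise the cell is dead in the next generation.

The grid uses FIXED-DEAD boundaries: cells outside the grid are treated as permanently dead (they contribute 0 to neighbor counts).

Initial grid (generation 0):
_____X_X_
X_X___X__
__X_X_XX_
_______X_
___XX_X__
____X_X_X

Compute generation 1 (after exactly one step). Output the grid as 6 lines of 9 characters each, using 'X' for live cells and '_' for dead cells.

Simulating step by step:
Generation 0 (given above): 16 live cells
Generation 1: 7 live cells
(generation 1 grid is the final answer)

Answer: _X_______
____X___X
________X
__X_____X
________X
_________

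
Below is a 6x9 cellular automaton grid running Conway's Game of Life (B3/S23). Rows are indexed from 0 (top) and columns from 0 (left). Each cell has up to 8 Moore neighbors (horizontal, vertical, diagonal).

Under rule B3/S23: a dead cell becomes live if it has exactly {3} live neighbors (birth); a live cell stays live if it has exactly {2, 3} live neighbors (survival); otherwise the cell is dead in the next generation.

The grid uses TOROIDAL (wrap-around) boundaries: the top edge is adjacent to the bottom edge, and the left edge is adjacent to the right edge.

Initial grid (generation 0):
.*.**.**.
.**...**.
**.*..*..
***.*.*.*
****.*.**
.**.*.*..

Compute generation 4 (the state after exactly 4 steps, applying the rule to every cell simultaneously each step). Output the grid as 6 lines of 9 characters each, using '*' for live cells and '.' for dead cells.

Answer: ....*....
...*.*...
...*.*...
.........
.........
.........

Derivation:
Simulating step by step:
Generation 0 (given above): 30 live cells
Generation 1: 8 live cells
*...*....
....*...*
...*..*..
....*.*..
.........
.........
Generation 2: 7 live cells
.........
...***...
...**..*.
.....*...
.........
.........
Generation 3: 6 live cells
....*....
...*.*...
...*..*..
....*....
.........
.........
Generation 4: 5 live cells
(generation 4 grid is the final answer)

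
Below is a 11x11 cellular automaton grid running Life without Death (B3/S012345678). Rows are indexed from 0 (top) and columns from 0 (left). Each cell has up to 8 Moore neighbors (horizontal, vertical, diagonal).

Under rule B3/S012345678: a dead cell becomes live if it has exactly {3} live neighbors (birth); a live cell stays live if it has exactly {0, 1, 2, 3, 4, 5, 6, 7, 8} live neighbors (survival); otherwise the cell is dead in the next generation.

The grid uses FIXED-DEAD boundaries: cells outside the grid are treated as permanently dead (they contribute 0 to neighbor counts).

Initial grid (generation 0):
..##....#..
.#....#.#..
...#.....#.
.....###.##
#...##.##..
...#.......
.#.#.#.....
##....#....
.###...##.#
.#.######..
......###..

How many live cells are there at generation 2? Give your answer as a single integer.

Simulating step by step:
Generation 0 (given above): 41 live cells
Generation 1: 58 live cells
..##...##..
.#.#..####.
...#.#...##
.....###.##
#...##.###.
..##.##....
##.###.....
##.##.##...
.###...####
.#.######..
....#.###..
Generation 2: 70 live cells
..##..####.
.#.#..#####
..##.#...##
.....###.##
#..###.####
#.##.####..
##.###.#...
##.##.##.#.
.###...####
.#.######..
...##.###..
Population at generation 2: 70

Answer: 70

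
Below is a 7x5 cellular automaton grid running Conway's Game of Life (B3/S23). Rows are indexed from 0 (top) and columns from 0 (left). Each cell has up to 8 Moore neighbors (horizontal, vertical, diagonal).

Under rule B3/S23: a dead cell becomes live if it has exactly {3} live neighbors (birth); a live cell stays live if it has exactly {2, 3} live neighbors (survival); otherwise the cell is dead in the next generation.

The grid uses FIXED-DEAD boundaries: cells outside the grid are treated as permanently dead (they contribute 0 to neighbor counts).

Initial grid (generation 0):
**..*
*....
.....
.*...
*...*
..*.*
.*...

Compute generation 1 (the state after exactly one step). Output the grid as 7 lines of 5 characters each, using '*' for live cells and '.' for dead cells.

Answer: **...
**...
.....
.....
.*.*.
.*.*.
.....

Derivation:
Simulating step by step:
Generation 0 (given above): 10 live cells
Generation 1: 8 live cells
(generation 1 grid is the final answer)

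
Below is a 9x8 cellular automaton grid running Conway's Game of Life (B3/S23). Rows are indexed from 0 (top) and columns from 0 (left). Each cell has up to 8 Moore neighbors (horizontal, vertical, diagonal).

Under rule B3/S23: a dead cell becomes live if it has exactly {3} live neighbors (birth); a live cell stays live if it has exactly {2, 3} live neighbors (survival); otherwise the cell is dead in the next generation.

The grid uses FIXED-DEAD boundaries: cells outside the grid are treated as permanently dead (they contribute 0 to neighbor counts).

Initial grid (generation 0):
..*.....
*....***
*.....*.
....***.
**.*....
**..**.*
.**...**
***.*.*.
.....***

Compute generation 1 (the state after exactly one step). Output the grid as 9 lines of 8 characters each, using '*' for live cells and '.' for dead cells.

Simulating step by step:
Generation 0 (given above): 30 live cells
Generation 1: 28 live cells
(generation 1 grid is the final answer)

Answer: ......*.
.*...***
....*...
**..***.
****....
...***.*
....*..*
*.**....
.*...***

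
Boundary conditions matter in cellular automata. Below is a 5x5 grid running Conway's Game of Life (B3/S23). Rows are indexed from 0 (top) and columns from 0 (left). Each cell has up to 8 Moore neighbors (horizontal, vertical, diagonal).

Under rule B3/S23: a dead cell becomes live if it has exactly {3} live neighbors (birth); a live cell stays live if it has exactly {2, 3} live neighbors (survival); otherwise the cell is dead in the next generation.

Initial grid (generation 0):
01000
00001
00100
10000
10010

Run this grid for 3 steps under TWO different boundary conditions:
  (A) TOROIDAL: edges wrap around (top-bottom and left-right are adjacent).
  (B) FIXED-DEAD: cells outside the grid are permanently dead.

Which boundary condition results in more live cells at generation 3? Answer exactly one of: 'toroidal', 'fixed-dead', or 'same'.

Answer: toroidal

Derivation:
Under TOROIDAL boundary, generation 3:
10100
00000
00000
10100
01011
Population = 7

Under FIXED-DEAD boundary, generation 3:
00000
00000
00000
00000
00000
Population = 0

Comparison: toroidal=7, fixed-dead=0 -> toroidal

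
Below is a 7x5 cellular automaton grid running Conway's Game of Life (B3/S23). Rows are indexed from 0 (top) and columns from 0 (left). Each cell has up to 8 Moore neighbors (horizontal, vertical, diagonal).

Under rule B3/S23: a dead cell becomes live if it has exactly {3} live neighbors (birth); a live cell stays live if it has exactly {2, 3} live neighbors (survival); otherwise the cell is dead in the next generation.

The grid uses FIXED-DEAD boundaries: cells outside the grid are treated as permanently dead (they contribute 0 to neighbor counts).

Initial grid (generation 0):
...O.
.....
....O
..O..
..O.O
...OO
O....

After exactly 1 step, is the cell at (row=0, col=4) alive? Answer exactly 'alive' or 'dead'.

Simulating step by step:
Generation 0 (given above): 8 live cells
Generation 1: 4 live cells
.....
.....
.....
.....
..O.O
...OO
.....

Cell (0,4) at generation 1: 0 -> dead

Answer: dead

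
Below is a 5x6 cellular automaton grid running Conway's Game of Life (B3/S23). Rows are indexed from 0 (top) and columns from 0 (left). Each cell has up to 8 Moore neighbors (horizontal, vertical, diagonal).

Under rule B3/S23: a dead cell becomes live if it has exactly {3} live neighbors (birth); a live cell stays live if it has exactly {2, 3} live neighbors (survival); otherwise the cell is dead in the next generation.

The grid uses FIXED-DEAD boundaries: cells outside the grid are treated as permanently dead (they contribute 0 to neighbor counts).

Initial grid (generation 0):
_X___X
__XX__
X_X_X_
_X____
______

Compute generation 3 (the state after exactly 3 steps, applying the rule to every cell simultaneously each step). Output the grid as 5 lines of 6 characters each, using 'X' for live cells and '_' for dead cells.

Answer: _XX___
___X__
_XX___
______
______

Derivation:
Simulating step by step:
Generation 0 (given above): 8 live cells
Generation 1: 6 live cells
__X___
__XXX_
__X___
_X____
______
Generation 2: 5 live cells
__X___
_XX___
_XX___
______
______
Generation 3: 5 live cells
(generation 3 grid is the final answer)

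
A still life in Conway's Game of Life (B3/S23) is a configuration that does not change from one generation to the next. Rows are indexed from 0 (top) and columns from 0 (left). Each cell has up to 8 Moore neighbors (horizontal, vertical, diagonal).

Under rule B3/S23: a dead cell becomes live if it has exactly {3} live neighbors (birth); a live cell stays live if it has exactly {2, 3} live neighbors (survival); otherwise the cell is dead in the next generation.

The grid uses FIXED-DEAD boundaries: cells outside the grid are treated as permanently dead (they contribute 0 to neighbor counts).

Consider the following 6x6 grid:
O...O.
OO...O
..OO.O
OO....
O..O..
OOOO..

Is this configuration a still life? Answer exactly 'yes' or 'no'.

Answer: no

Derivation:
Compute generation 1 and compare to generation 0 (given above):
Generation 1:
OO....
OOOO.O
..O.O.
OO.OO.
...O..
OOOO..
Cell (0,1) differs: gen0=0 vs gen1=1 -> NOT a still life.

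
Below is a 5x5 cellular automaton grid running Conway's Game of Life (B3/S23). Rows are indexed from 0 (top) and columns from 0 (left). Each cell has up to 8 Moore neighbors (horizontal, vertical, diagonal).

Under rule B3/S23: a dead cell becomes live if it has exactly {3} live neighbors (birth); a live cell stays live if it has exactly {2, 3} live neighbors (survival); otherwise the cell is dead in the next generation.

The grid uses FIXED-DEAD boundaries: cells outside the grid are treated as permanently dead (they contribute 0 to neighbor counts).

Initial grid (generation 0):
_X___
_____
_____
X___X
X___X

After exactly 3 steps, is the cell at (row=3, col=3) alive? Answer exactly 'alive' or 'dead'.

Simulating step by step:
Generation 0 (given above): 5 live cells
Generation 1: 0 live cells
_____
_____
_____
_____
_____
Generation 2: 0 live cells
_____
_____
_____
_____
_____
Generation 3: 0 live cells
_____
_____
_____
_____
_____

Cell (3,3) at generation 3: 0 -> dead

Answer: dead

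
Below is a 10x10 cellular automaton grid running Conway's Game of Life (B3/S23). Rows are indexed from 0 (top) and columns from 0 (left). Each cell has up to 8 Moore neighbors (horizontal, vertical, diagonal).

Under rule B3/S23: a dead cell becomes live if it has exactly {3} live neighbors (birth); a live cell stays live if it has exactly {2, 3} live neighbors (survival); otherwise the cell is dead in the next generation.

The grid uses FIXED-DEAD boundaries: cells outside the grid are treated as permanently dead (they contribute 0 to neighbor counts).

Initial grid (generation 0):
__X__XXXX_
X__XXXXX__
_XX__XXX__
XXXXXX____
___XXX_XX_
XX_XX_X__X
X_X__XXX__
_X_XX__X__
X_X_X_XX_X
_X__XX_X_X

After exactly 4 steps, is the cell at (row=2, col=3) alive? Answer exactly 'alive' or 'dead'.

Simulating step by step:
Generation 0 (given above): 53 live cells
Generation 1: 23 live cells
___X____X_
___X______
_______X__
X_______X_
_______XX_
XX________
X______XX_
X___X_____
X_X____X__
_X_XXX_X__
Generation 2: 20 live cells
__________
__________
__________
________X_
XX_____XX_
XX________
X_________
X______XX_
X_X__XX___
_XXXX_X___
Generation 3: 20 live cells
__________
__________
__________
_______XX_
XX_____XX_
__________
X_________
X_____XX__
X_X_XXX___
_XXXX_X___
Generation 4: 16 live cells
__________
__________
__________
_______XX_
_______XX_
XX________
__________
X_____XX__
X_X_X_____
_XX_X_X___

Cell (2,3) at generation 4: 0 -> dead

Answer: dead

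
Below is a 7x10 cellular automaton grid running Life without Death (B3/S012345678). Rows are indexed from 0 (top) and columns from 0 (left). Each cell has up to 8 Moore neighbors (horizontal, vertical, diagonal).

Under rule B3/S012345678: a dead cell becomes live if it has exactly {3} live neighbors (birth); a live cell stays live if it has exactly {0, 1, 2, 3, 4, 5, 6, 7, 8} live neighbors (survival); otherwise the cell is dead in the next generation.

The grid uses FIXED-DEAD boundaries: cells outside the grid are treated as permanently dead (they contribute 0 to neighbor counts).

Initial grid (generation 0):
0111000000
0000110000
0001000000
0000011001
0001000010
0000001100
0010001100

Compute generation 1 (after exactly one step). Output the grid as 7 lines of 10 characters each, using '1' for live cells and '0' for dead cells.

Simulating step by step:
Generation 0 (given above): 16 live cells
Generation 1: 21 live cells
(generation 1 grid is the final answer)

Answer: 0111100000
0000110000
0001001000
0000111001
0001010010
0000001110
0010001100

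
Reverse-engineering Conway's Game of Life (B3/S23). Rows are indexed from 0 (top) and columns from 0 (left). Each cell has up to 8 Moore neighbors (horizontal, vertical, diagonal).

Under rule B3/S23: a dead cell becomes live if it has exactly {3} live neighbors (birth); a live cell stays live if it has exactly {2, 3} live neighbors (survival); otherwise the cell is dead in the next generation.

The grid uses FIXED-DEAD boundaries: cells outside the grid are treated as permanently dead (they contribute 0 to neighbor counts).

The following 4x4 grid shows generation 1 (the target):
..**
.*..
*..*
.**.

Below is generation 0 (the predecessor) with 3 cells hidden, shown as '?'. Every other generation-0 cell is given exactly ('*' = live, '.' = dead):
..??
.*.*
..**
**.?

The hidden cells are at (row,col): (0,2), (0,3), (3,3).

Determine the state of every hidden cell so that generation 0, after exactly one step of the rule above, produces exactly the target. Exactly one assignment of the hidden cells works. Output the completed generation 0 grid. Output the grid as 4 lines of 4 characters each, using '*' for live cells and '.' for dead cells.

Hidden generation-0 cells (in order): (0,2), (0,3), (3,3).
A hidden cell only influences target cells in its own 3x3 neighborhood. Try each of the 2^3 = 8 assignments, step the completed generation 0 forward once under B3/S23, and compare with the target:
  (0,2)=. (0,3)=. (3,3)=. -> step gives (0,2)='.' but target has '*' -> reject
  (0,2)=. (0,3)=. (3,3)=* -> step gives (0,2)='.' but target has '*' -> reject
  (0,2)=. (0,3)=* (3,3)=. -> step gives (0,3)='.' but target has '*' -> reject
  (0,2)=. (0,3)=* (3,3)=* -> step gives (0,3)='.' but target has '*' -> reject
  (0,2)=* (0,3)=. (3,3)=. -> step gives (0,3)='.' but target has '*' -> reject
  (0,2)=* (0,3)=. (3,3)=* -> step gives (0,3)='.' but target has '*' -> reject
  (0,2)=* (0,3)=* (3,3)=. -> step reproduces the target at every cell -> ACCEPT
  (0,2)=* (0,3)=* (3,3)=* -> step gives (3,2)='.' but target has '*' -> reject
Unique solution: (0,2)=live, (0,3)=live, (3,3)=dead.
Check: live-neighbor counts of every cell in the completed generation 0:
1232
1264
3442
1232
Applying B3/S23 to generation 0 with these counts gives:
..**
.*..
*..*
.**.
which matches the target exactly.

Answer: ..**
.*.*
..**
**..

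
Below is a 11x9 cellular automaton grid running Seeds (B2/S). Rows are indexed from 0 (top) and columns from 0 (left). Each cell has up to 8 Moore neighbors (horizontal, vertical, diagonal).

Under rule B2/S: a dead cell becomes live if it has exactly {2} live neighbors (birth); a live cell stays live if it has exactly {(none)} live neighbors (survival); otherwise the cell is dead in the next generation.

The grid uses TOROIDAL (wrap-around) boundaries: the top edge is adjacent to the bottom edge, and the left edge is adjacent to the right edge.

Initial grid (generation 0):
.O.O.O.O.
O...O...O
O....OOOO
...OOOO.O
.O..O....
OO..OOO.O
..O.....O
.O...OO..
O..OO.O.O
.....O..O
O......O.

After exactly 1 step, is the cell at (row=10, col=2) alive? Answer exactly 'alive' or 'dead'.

Answer: alive

Derivation:
Simulating step by step:
Generation 0 (given above): 39 live cells
Generation 1: 14 live cells
..O......
..OO.....
.O.......
.OO......
.........
.........
...O.....
.........
.OO......
.O.O.....
.OO..O...

Cell (10,2) at generation 1: 1 -> alive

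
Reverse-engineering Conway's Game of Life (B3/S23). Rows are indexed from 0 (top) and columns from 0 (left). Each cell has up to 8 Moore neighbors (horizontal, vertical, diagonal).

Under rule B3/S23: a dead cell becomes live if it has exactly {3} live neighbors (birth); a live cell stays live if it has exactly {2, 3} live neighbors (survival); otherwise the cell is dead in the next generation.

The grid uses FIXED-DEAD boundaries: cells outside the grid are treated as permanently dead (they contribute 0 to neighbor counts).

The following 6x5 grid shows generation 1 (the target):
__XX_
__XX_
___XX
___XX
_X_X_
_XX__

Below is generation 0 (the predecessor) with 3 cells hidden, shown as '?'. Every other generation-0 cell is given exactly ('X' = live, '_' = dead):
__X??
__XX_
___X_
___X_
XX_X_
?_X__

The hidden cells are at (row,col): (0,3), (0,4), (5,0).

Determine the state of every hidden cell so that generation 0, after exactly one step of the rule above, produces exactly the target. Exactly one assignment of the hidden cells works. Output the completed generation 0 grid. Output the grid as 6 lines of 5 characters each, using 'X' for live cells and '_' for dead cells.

Answer: __X__
__XX_
___X_
___X_
XX_X_
__X__

Derivation:
Hidden generation-0 cells (in order): (0,3), (0,4), (5,0).
A hidden cell only influences target cells in its own 3x3 neighborhood. Try each of the 2^3 = 8 assignments, step the completed generation 0 forward once under B3/S23, and compare with the target:
  (0,3)=_ (0,4)=_ (5,0)=_ -> step reproduces the target at every cell -> ACCEPT
  (0,3)=_ (0,4)=_ (5,0)=X -> step gives (4,0)='X' but target has '_' -> reject
  (0,3)=_ (0,4)=X (5,0)=_ -> step gives (0,3)='_' but target has 'X' -> reject
  (0,3)=_ (0,4)=X (5,0)=X -> step gives (0,3)='_' but target has 'X' -> reject
  (0,3)=X (0,4)=_ (5,0)=_ -> step gives (1,2)='_' but target has 'X' -> reject
  (0,3)=X (0,4)=_ (5,0)=X -> step gives (1,2)='_' but target has 'X' -> reject
  (0,3)=X (0,4)=X (5,0)=_ -> step gives (0,3)='_' but target has 'X' -> reject
  (0,3)=X (0,4)=X (5,0)=X -> step gives (0,3)='_' but target has 'X' -> reject
Unique solution: (0,3)=dead, (0,4)=dead, (5,0)=dead.
Check: live-neighbor counts of every cell in the completed generation 0:
02231
02332
01433
22423
12422
23221
Applying B3/S23 to generation 0 with these counts gives:
__XX_
__XX_
___XX
___XX
_X_X_
_XX__
which matches the target exactly.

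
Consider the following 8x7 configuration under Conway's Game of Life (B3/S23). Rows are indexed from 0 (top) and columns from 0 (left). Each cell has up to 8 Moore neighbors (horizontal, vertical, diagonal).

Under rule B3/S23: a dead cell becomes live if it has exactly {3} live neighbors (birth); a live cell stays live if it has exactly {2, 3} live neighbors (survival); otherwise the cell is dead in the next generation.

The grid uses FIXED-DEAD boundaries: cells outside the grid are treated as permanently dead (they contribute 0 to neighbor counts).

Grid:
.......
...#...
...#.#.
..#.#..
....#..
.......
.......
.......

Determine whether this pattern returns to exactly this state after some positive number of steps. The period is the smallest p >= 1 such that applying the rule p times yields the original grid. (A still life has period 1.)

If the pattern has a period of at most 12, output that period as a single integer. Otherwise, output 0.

Answer: 2

Derivation:
Simulating and comparing each generation to the original:
Gen 0 (original, given above): 6 live cells
Gen 1: 6 live cells, differs from original
Gen 2: 6 live cells, MATCHES original -> period = 2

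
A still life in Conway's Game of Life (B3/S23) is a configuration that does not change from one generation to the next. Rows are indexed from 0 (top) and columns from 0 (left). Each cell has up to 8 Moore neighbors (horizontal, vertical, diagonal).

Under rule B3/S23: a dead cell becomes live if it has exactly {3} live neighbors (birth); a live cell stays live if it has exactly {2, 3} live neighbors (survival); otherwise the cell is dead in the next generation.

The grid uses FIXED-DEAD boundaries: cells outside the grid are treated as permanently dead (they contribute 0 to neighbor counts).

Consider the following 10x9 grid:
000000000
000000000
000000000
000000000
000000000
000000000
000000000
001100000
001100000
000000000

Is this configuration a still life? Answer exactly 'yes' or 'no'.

Answer: yes

Derivation:
Compute generation 1 and compare to generation 0 (given above):
Generation 1:
000000000
000000000
000000000
000000000
000000000
000000000
000000000
001100000
001100000
000000000
The grids are IDENTICAL -> still life.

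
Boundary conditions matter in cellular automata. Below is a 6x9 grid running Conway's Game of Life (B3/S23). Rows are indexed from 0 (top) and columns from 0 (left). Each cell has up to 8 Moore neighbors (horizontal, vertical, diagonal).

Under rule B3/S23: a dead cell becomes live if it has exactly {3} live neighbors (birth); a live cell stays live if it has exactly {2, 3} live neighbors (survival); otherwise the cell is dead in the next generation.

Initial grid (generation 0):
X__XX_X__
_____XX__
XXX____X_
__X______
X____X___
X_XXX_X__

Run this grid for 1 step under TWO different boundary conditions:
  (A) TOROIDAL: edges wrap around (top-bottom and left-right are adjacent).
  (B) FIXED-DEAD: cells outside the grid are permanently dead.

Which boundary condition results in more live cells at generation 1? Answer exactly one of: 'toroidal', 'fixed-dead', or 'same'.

Answer: toroidal

Derivation:
Under TOROIDAL boundary, generation 1:
_XX___XX_
X_XXXXXXX
_XX___X__
X_X_____X
__X_XX___
X_X___X_X
Population = 25

Under FIXED-DEAD boundary, generation 1:
____X_X__
X_XXXXXX_
_XX___X__
X_X______
__X_XX___
_X_XXX___
Population = 21

Comparison: toroidal=25, fixed-dead=21 -> toroidal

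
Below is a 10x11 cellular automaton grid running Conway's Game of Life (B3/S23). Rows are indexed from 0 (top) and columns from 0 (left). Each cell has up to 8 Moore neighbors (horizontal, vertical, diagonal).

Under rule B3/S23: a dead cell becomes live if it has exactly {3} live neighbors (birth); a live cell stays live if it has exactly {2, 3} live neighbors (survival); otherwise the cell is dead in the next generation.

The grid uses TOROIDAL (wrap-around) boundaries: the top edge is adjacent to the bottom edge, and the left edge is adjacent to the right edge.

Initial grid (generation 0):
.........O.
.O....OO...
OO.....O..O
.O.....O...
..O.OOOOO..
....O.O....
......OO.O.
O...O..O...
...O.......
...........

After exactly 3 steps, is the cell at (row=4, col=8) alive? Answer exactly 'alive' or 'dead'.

Answer: alive

Derivation:
Simulating step by step:
Generation 0 (given above): 25 live cells
Generation 1: 23 live cells
...........
.O....OOO.O
.OO....OO..
.OO..O.....
...OO...O..
...OO......
......OOO..
......OOO..
...........
...........
Generation 2: 24 live cells
.......O...
OOO...O.OO.
........OO.
.O..O..OO..
.....O.....
...OOO..O..
.....OO.O..
......O.O..
.......O...
...........
Generation 3: 25 live cells
.O.....OO..
.O.......OO
O.O.......O
.......OOO.
...O.OOOO..
.......O...
......O.OO.
.....OO.O..
.......O...
...........

Cell (4,8) at generation 3: 1 -> alive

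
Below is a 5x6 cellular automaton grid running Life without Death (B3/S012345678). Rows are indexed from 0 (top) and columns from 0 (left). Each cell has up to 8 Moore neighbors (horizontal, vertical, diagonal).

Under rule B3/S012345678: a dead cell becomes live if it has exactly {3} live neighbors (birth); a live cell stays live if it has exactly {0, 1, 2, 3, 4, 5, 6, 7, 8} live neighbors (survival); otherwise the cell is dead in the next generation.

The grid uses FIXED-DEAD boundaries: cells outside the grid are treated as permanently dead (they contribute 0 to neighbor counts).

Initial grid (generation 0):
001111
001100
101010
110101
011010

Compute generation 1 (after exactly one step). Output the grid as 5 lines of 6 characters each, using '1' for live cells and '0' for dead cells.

Simulating step by step:
Generation 0 (given above): 16 live cells
Generation 1: 19 live cells
(generation 1 grid is the final answer)

Answer: 001111
001101
101010
110101
111110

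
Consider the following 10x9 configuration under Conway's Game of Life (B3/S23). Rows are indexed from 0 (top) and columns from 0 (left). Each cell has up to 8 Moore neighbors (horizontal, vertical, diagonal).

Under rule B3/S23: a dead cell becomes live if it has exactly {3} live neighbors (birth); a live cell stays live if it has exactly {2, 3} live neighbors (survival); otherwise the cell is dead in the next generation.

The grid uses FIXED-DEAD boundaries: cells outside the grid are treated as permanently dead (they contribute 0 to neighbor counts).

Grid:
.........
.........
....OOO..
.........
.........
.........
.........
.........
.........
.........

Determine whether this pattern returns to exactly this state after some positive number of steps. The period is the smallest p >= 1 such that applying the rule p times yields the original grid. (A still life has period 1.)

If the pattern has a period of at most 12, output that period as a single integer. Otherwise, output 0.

Simulating and comparing each generation to the original:
Gen 0 (original, given above): 3 live cells
Gen 1: 3 live cells, differs from original
Gen 2: 3 live cells, MATCHES original -> period = 2

Answer: 2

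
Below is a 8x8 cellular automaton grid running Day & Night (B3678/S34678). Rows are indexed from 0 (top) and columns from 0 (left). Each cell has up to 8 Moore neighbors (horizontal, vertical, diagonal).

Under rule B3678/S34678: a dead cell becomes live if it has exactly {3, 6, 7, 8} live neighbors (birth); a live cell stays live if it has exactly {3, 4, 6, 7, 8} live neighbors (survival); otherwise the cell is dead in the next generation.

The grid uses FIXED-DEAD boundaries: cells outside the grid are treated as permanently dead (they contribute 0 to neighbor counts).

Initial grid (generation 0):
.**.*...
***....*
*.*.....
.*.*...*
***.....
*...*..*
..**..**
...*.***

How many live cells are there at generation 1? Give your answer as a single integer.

Simulating step by step:
Generation 0 (given above): 26 live cells
Generation 1: 22 live cells
****....
***.....
****....
........
****....
......*.
...*...*
..*.*.**
Population at generation 1: 22

Answer: 22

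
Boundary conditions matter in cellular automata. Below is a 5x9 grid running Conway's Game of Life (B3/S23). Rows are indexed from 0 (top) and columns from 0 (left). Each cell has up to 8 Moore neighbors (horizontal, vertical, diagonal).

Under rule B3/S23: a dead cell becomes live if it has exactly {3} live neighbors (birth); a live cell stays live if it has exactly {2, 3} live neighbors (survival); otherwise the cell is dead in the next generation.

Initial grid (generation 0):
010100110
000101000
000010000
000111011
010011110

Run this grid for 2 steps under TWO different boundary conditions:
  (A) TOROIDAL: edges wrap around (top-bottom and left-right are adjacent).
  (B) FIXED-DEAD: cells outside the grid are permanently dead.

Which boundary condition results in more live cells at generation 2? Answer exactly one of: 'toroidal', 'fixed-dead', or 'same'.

Under TOROIDAL boundary, generation 2:
001110100
001111110
001111100
000000011
000000010
Population = 18

Under FIXED-DEAD boundary, generation 2:
001010100
001110110
001111100
000000101
000000011
Population = 17

Comparison: toroidal=18, fixed-dead=17 -> toroidal

Answer: toroidal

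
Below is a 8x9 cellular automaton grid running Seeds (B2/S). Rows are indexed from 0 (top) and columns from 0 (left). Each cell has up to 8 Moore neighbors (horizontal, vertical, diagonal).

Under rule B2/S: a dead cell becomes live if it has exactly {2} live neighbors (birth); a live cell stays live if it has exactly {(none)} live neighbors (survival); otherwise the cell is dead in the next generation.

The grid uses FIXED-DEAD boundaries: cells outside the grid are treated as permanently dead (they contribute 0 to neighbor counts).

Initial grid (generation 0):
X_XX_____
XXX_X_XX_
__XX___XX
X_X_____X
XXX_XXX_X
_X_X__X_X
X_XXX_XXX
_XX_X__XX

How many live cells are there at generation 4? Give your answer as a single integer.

Simulating step by step:
Generation 0 (given above): 39 live cells
Generation 1: 8 live cells
____XXXX_
_____X___
____XX___
_________
_________
_________
_________
X________
Generation 2: 5 live cells
_________
___X___X_
______X__
____XX___
_________
_________
_________
_________
Generation 3: 6 live cells
_________
______X__
___X___X_
______X__
____XX___
_________
_________
_________
Generation 4: 7 live cells
_________
_______X_
_____X___
___X___X_
______X__
____XX___
_________
_________
Population at generation 4: 7

Answer: 7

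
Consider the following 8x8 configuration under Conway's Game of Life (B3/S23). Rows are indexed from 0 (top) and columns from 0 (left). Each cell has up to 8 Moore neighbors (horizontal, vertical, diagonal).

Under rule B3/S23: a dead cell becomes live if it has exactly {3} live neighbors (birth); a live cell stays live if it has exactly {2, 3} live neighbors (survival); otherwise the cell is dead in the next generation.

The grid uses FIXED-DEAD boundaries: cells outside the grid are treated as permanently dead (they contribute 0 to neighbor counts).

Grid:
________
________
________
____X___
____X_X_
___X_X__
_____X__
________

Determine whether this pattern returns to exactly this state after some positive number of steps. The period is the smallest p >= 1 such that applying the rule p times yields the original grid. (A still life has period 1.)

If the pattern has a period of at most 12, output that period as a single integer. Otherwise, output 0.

Answer: 2

Derivation:
Simulating and comparing each generation to the original:
Gen 0 (original, given above): 6 live cells
Gen 1: 6 live cells, differs from original
Gen 2: 6 live cells, MATCHES original -> period = 2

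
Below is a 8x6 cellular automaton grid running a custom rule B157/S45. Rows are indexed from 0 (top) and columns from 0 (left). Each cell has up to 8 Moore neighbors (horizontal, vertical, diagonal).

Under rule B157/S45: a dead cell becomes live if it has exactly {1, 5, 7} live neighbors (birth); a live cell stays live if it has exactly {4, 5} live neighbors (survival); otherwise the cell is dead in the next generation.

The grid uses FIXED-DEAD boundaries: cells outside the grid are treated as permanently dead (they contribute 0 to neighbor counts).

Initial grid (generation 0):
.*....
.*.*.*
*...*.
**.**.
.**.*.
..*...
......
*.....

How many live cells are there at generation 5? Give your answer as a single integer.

Simulating step by step:
Generation 0 (given above): 15 live cells
Generation 1: 15 live cells
...*.*
......
....*.
.*.*..
.***..
*...**
*.**..
.*....
Generation 2: 12 live cells
..*...
..*...
**...*
..*..*
..*...
.***..
......
....*.
Generation 3: 11 live cells
......
....**
......
......
*.*..*
*...*.
*....*
...*.*
Generation 4: 13 live cells
...*..
...*..
...*..
*.****
......
..*...
..*...
***...
Generation 5: 5 live cells
......
......
*..**.
......
*.....
......
.*....
......
Population at generation 5: 5

Answer: 5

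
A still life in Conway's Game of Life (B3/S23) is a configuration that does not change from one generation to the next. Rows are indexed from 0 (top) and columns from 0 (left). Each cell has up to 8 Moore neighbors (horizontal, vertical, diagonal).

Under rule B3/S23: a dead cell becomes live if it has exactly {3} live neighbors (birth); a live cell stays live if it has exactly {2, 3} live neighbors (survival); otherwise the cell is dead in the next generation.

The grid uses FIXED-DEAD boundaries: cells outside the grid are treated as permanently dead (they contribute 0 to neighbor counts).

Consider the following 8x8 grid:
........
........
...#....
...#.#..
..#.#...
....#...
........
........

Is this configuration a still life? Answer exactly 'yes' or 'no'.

Answer: no

Derivation:
Compute generation 1 and compare to generation 0 (given above):
Generation 1:
........
........
....#...
..##....
....##..
...#....
........
........
Cell (2,3) differs: gen0=1 vs gen1=0 -> NOT a still life.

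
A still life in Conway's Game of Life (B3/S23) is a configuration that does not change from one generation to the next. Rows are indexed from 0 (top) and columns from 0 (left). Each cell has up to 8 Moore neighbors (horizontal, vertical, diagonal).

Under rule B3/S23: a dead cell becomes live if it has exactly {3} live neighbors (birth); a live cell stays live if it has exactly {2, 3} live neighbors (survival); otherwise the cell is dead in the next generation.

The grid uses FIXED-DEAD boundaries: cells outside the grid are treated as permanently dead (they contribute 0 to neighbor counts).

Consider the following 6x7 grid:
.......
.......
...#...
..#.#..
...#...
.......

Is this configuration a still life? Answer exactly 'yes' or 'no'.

Compute generation 1 and compare to generation 0 (given above):
Generation 1:
.......
.......
...#...
..#.#..
...#...
.......
The grids are IDENTICAL -> still life.

Answer: yes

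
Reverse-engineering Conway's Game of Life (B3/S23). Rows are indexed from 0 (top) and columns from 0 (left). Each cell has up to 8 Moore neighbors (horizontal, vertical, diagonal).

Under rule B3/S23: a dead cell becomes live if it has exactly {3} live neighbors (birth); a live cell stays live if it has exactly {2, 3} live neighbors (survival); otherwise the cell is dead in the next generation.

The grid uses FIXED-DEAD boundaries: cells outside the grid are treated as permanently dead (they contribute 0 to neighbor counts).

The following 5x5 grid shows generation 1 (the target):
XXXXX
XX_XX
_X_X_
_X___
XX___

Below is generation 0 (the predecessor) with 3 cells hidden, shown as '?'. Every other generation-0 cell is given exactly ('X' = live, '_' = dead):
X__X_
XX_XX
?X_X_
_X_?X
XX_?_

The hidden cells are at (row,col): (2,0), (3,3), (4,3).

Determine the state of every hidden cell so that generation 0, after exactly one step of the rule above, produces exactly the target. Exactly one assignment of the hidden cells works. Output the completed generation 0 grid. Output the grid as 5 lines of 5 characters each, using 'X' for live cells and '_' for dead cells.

Hidden generation-0 cells (in order): (2,0), (3,3), (4,3).
A hidden cell only influences target cells in its own 3x3 neighborhood. Try each of the 2^3 = 8 assignments, step the completed generation 0 forward once under B3/S23, and compare with the target:
  (2,0)=_ (3,3)=_ (4,3)=_ -> step reproduces the target at every cell -> ACCEPT
  (2,0)=_ (3,3)=_ (4,3)=X -> step gives (3,3)='X' but target has '_' -> reject
  (2,0)=_ (3,3)=X (4,3)=_ -> step gives (2,3)='_' but target has 'X' -> reject
  (2,0)=_ (3,3)=X (4,3)=X -> step gives (2,3)='_' but target has 'X' -> reject
  (2,0)=X (3,3)=_ (4,3)=_ -> step gives (1,0)='_' but target has 'X' -> reject
  (2,0)=X (3,3)=_ (4,3)=X -> step gives (1,0)='_' but target has 'X' -> reject
  (2,0)=X (3,3)=X (4,3)=_ -> step gives (1,0)='_' but target has 'X' -> reject
  (2,0)=X (3,3)=X (4,3)=X -> step gives (1,0)='_' but target has 'X' -> reject
Unique solution: (2,0)=dead, (3,3)=dead, (4,3)=dead.
Check: live-neighbor counts of every cell in the completed generation 0:
23323
33533
43534
43421
22211
Applying B3/S23 to generation 0 with these counts gives:
XXXXX
XX_XX
_X_X_
_X___
XX___
which matches the target exactly.

Answer: X__X_
XX_XX
_X_X_
_X__X
XX___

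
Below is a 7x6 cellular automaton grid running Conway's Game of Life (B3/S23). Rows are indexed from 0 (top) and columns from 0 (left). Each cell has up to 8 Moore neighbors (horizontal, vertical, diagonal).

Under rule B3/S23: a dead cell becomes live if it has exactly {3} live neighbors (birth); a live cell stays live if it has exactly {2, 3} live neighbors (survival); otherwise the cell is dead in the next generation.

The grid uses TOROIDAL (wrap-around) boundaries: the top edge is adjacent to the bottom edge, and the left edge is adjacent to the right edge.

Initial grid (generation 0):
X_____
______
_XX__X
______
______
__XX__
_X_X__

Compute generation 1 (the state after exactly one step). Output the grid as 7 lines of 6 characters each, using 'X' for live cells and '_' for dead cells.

Answer: ______
XX____
______
______
______
__XX__
_X_X__

Derivation:
Simulating step by step:
Generation 0 (given above): 8 live cells
Generation 1: 6 live cells
(generation 1 grid is the final answer)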